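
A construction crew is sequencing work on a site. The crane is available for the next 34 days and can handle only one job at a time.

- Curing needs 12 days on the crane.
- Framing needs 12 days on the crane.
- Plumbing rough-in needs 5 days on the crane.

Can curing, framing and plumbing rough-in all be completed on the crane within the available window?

Running back to back, the jobs need 12 + 12 + 5 = 29 days on the crane.
Since 29 ≤ 34, they fit within the window.

Yes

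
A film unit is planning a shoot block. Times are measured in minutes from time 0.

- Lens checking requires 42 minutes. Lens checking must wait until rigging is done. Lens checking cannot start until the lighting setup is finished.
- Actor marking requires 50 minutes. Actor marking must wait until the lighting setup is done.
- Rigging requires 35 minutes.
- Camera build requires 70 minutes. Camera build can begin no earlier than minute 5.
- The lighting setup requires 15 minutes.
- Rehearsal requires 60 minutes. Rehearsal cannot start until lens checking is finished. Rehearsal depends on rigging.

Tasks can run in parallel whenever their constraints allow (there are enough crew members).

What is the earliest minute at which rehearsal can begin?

77

Nothing blocks the lighting setup, so it runs from minute 0 to minute 15.
Nothing blocks rigging, so it runs from minute 0 to minute 35.
Lens checking needs all of rigging (finishes minute 35); the lighting setup (finishes minute 15). That puts its earliest start at minute 35; it finishes at 35 + 42 = minute 77.
Rehearsal waits on lens checking (finishes minute 77); rigging (finishes minute 35). The latest of these is minute 77, which is the earliest rehearsal can start.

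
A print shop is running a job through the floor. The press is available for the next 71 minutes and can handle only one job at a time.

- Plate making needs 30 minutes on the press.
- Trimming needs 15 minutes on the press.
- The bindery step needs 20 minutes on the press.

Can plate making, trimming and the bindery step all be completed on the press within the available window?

Yes

Running back to back, the jobs need 30 + 15 + 20 = 65 minutes on the press.
Since 65 ≤ 71, they fit within the window.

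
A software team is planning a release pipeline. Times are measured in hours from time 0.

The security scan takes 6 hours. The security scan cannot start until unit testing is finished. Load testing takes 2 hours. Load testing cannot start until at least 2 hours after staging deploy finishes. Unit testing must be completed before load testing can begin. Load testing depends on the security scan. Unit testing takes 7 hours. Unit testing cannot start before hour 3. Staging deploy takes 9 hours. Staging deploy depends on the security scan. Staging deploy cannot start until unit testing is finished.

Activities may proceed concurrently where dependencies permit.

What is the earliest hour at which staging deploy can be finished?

Unit testing waits on its own release at hour 3, so it starts at hour 3 and finishes at 3 + 7 = hour 10.
The security scan cannot begin until unit testing (finishes hour 10). It runs from hour 10 to 10 + 6 = hour 16.
Staging deploy cannot start until the security scan (finishes hour 16); unit testing (finishes hour 10). The controlling bound is hour 16, so staging deploy finishes at 16 + 9 = hour 25.

25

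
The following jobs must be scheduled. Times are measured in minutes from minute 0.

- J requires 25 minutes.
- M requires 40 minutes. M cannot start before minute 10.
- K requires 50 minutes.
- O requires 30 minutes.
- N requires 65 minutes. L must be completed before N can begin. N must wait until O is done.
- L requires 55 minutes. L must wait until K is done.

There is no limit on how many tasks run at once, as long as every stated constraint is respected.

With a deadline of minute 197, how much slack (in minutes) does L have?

27

Nothing blocks K, so it runs from minute 0 to minute 50.
L cannot begin until K (finishes minute 50). It runs from minute 50 to 50 + 55 = minute 105.

Working backward from the deadline:
N must finish by minute 197; it takes 65 minutes, so it must start by 197 − 65 = minute 132.
L must finish before N (must start by minute 132). With a 55-minute duration, L must start by 132 − 55 = minute 77.
So L can start as early as minute 50 and as late as minute 77, giving 77 − 50 = 27 minutes of slack.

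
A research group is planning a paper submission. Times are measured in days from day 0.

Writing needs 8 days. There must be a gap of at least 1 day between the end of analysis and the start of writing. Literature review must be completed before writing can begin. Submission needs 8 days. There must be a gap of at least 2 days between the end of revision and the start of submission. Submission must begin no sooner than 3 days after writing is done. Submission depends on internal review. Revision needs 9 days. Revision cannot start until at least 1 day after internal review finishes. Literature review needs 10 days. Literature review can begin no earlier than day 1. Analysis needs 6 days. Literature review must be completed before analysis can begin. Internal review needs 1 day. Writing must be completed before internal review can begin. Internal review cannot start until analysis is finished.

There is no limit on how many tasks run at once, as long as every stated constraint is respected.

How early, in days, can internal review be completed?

27

Literature review cannot begin until its own release at day 1. It runs from day 1 to 1 + 10 = day 11.
Analysis cannot begin until literature review (finishes day 11). It runs from day 11 to 11 + 6 = day 17.
Writing cannot start until analysis (finishes day 17, plus 1-day gap → day 18); literature review (finishes day 11). The controlling bound is day 18, so writing finishes at 18 + 8 = day 26.
Internal review cannot start until writing (finishes day 26); analysis (finishes day 17). The controlling bound is day 26, so internal review finishes at 26 + 1 = day 27.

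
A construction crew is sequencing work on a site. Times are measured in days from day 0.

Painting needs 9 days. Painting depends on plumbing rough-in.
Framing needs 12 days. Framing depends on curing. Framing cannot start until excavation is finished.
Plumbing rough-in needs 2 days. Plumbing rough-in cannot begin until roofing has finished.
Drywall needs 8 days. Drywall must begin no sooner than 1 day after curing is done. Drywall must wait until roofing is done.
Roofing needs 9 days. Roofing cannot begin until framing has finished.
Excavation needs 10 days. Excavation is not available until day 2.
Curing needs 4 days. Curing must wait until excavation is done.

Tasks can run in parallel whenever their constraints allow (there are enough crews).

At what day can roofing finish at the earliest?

Excavation waits on its own release at day 2, so it starts at day 2 and finishes at 2 + 10 = day 12.
After excavation (finishes day 12), curing can start at day 12 and finishes at day 16.
Framing cannot start until curing (finishes day 16); excavation (finishes day 12). The controlling bound is day 16, so framing finishes at 16 + 12 = day 28.
Roofing cannot begin until framing (finishes day 28). It runs from day 28 to 28 + 9 = day 37.

37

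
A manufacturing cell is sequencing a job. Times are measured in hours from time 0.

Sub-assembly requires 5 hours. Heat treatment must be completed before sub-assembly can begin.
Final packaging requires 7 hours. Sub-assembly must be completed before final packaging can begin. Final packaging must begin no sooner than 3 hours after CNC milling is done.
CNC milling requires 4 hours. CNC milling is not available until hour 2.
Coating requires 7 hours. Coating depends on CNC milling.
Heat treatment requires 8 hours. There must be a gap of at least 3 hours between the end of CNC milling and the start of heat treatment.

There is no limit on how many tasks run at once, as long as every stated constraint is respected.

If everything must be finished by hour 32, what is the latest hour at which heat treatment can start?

12

Final packaging must finish by hour 32; it takes 7 hours, so it must start by 32 − 7 = hour 25.
Sub-assembly feeds into final packaging (must start by hour 25); so sub-assembly must finish by hour 25 and therefore start by hour 20.
Since sub-assembly (must start by hour 20) depends on it, heat treatment must finish by hour 20. Backing off its 8-hour duration gives a latest start of hour 12.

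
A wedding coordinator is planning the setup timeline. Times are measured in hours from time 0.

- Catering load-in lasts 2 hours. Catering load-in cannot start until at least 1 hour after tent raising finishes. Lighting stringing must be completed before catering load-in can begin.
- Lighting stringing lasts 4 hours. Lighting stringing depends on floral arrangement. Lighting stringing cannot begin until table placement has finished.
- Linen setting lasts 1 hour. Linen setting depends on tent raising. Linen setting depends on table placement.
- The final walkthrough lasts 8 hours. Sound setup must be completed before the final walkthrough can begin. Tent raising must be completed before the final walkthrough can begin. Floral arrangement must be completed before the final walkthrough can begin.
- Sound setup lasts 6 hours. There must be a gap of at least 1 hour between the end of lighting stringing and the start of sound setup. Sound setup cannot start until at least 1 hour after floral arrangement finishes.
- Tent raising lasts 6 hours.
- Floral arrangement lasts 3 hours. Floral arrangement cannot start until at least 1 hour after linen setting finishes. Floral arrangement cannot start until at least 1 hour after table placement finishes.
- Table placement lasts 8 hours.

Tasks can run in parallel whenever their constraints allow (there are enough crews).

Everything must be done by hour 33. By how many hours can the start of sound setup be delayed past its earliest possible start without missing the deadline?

Nothing blocks table placement, so it runs from hour 0 to hour 8.
Tent raising can start immediately at hour 0; it finishes at hour 6.
Linen setting cannot start until tent raising (finishes hour 6); table placement (finishes hour 8). The controlling bound is hour 8, so linen setting finishes at 8 + 1 = hour 9.
Floral arrangement has to wait for linen setting (finishes hour 9, plus 1-hour gap → hour 10); table placement (finishes hour 8, plus 1-hour gap → hour 9). The latest of these is hour 10, so floral arrangement runs hour 10 to 10 + 3 = hour 13.
Lighting stringing needs all of floral arrangement (finishes hour 13); table placement (finishes hour 8). That puts its earliest start at hour 13; it finishes at 13 + 4 = hour 17.
Sound setup has to wait for lighting stringing (finishes hour 17, plus 1-hour gap → hour 18); floral arrangement (finishes hour 13, plus 1-hour gap → hour 14). The latest of these is hour 18, so sound setup runs hour 18 to 18 + 6 = hour 24.

Working backward from the deadline:
The final walkthrough must finish by hour 33; it takes 8 hours, so it must start by 33 − 8 = hour 25.
Sound setup must finish before the final walkthrough (must start by hour 25). With a 6-hour duration, sound setup must start by 25 − 6 = hour 19.
So sound setup can start as early as hour 18 and as late as hour 19, giving 19 − 18 = 1 hour of slack.

1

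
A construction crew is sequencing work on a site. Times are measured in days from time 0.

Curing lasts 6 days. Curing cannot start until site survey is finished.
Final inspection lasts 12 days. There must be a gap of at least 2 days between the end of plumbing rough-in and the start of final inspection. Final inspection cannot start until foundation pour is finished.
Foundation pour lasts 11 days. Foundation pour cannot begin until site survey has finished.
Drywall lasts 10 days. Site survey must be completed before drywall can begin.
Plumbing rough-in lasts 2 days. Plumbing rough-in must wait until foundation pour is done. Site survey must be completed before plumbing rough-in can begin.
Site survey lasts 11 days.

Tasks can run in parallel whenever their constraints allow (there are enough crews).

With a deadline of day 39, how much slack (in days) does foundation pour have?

1

Nothing blocks site survey, so it runs from day 0 to day 11.
Foundation pour waits on site survey (finishes day 11), so it starts at day 11 and finishes at 11 + 11 = day 22.

Working backward from the deadline:
Final inspection has no dependents, so it just needs to finish by day 39. Starting by 39 − 12 = day 27 achieves that.
Plumbing rough-in feeds into final inspection (must start by day 27, minus 2-day gap → day 25); so plumbing rough-in must finish by day 25 and therefore start by day 23.
For foundation pour: plumbing rough-in (must start by day 23); final inspection (must start by day 27). The most restrictive is day 23; with an 11-day duration, foundation pour must start by day 12.
So foundation pour can start as early as day 11 and as late as day 12, giving 12 − 11 = 1 day of slack.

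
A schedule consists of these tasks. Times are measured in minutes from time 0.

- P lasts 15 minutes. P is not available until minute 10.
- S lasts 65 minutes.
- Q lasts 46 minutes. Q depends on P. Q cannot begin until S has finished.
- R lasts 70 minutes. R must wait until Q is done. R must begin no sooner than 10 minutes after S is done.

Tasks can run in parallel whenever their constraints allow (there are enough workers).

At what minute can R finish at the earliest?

Nothing blocks S, so it runs from minute 0 to minute 65.
P cannot begin until its own release at minute 10. It runs from minute 10 to 10 + 15 = minute 25.
Q needs all of P (finishes minute 25); S (finishes minute 65). That puts its earliest start at minute 65; it finishes at 65 + 46 = minute 111.
R has to wait for Q (finishes minute 111); S (finishes minute 65, plus 10-minute gap → minute 75). The latest of these is minute 111, so R runs minute 111 to 111 + 70 = minute 181.

181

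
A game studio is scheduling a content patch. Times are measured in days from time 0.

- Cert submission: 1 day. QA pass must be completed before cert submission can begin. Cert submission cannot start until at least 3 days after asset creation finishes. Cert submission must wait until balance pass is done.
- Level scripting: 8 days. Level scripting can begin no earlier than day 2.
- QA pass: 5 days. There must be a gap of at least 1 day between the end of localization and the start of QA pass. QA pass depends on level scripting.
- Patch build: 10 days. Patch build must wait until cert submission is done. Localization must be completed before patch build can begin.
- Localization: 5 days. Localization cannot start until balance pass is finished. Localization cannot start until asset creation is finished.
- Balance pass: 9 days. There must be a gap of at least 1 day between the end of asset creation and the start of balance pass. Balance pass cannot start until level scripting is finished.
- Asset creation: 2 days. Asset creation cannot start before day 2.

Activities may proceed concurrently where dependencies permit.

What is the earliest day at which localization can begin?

19

Level scripting cannot begin until its own release at day 2. It runs from day 2 to 2 + 8 = day 10.
Asset creation waits on its own release at day 2, so it starts at day 2 and finishes at 2 + 2 = day 4.
For balance pass: asset creation (finishes day 4, plus 1-day gap → day 5); level scripting (finishes day 10). Taking the maximum gives a start of day 10, and it finishes at 10 + 9 = day 19.
Localization waits on balance pass (finishes day 19); asset creation (finishes day 4). The latest of these is day 19, which is the earliest localization can start.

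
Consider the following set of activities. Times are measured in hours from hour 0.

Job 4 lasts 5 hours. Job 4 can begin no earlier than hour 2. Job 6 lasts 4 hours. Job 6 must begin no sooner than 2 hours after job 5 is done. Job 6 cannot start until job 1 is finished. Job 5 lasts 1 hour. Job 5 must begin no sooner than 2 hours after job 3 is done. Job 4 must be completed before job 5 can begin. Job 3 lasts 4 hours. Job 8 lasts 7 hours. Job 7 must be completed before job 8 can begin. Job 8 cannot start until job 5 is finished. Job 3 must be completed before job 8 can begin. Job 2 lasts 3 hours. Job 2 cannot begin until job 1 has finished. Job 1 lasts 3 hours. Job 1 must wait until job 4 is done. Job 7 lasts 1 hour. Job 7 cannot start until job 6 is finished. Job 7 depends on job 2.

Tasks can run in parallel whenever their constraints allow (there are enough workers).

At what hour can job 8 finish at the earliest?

22

After its own release at hour 2, job 4 can start at hour 2 and finishes at hour 7.
Job 1 waits on job 4 (finishes hour 7), so it starts at hour 7 and finishes at 7 + 3 = hour 10.
After job 1 (finishes hour 10), job 2 can start at hour 10 and finishes at hour 13.
Nothing blocks job 3, so it runs from hour 0 to hour 4.
Job 5 needs all of job 3 (finishes hour 4, plus 2-hour gap → hour 6); job 4 (finishes hour 7). That puts its earliest start at hour 7; it finishes at 7 + 1 = hour 8.
Job 6 cannot start until job 5 (finishes hour 8, plus 2-hour gap → hour 10); job 1 (finishes hour 10). The controlling bound is hour 10, so job 6 finishes at 10 + 4 = hour 14.
Job 7 cannot start until job 6 (finishes hour 14); job 2 (finishes hour 13). The controlling bound is hour 14, so job 7 finishes at 14 + 1 = hour 15.
For job 8: job 7 (finishes hour 15); job 5 (finishes hour 8); job 3 (finishes hour 4). Taking the maximum gives a start of hour 15, and it finishes at 15 + 7 = hour 22.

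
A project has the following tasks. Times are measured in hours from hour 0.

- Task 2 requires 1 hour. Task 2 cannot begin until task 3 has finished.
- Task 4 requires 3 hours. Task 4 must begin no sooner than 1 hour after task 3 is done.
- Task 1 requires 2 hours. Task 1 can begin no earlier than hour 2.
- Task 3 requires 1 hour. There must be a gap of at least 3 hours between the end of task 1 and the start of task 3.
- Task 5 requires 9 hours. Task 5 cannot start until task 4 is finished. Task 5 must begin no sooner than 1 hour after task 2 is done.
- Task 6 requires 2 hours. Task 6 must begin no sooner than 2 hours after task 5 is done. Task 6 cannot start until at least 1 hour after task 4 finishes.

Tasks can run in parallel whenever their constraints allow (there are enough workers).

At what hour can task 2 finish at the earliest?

9

After its own release at hour 2, task 1 can start at hour 2 and finishes at hour 4.
Task 3 waits on task 1 (finishes hour 4, plus 3-hour gap → hour 7), so it starts at hour 7 and finishes at 7 + 1 = hour 8.
Task 2 waits on task 3 (finishes hour 8), so it starts at hour 8 and finishes at 8 + 1 = hour 9.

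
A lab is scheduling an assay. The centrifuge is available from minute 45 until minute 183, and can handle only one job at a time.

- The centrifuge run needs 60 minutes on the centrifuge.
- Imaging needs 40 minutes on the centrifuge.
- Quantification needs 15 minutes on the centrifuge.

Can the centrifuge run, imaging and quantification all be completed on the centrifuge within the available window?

The centrifuge window is 183 − 45 = 138 minutes.
Running back to back, the jobs need 60 + 40 + 15 = 115 minutes on the centrifuge.
Since 115 ≤ 138, they fit within the window.

Yes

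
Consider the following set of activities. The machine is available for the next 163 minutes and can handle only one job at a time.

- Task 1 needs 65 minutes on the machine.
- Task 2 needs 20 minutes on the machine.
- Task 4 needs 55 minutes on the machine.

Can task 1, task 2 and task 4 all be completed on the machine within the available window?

Running back to back, the jobs need 65 + 20 + 55 = 140 minutes on the machine.
Since 140 ≤ 163, they fit within the window.

Yes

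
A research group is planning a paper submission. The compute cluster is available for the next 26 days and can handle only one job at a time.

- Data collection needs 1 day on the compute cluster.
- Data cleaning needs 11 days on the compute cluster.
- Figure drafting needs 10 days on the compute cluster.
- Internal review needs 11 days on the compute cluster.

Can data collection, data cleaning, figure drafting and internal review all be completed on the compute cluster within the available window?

No

Running back to back, the jobs need 1 + 11 + 10 + 11 = 33 days on the compute cluster.
Since 33 > 26, they cannot all fit.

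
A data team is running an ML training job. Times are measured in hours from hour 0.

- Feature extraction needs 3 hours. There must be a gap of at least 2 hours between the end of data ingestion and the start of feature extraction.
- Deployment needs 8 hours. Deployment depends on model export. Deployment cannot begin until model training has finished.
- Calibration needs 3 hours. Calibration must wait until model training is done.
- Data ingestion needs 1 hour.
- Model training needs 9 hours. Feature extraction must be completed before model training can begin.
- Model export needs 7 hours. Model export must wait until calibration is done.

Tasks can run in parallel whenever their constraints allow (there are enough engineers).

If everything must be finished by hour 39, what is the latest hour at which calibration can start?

Nothing follows deployment; the deadline of hour 39 is its only limit. It must start by 39 − 8 = hour 31.
Model export must finish before deployment (must start by hour 31). With a 7-hour duration, model export must start by 31 − 7 = hour 24.
Calibration must finish before model export (must start by hour 24). With a 3-hour duration, calibration must start by 24 − 3 = hour 21.

21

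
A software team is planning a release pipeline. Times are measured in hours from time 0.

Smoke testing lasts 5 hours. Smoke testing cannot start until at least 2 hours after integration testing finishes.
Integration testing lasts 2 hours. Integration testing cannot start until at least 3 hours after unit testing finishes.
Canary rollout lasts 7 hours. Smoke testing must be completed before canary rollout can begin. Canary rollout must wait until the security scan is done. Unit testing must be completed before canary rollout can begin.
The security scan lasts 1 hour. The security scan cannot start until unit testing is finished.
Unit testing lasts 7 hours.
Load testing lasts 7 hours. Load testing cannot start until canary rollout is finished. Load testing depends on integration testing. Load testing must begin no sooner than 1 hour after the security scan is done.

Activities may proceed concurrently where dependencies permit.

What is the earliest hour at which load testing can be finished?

33

Nothing blocks unit testing, so it runs from hour 0 to hour 7.
The security scan cannot begin until unit testing (finishes hour 7). It runs from hour 7 to 7 + 1 = hour 8.
After unit testing (finishes hour 7, plus 3-hour gap → hour 10), integration testing can start at hour 10 and finishes at hour 12.
Smoke testing cannot begin until integration testing (finishes hour 12, plus 2-hour gap → hour 14). It runs from hour 14 to 14 + 5 = hour 19.
For canary rollout: smoke testing (finishes hour 19); the security scan (finishes hour 8); unit testing (finishes hour 7). Taking the maximum gives a start of hour 19, and it finishes at 19 + 7 = hour 26.
Load testing cannot start until canary rollout (finishes hour 26); integration testing (finishes hour 12); the security scan (finishes hour 8, plus 1-hour gap → hour 9). The controlling bound is hour 26, so load testing finishes at 26 + 7 = hour 33.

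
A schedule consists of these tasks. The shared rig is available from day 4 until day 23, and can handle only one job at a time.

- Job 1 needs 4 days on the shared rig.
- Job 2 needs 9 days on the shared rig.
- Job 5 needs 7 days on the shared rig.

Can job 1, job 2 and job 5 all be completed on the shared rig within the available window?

The shared rig window is 23 − 4 = 19 days.
Running back to back, the jobs need 4 + 9 + 7 = 20 days on the shared rig.
Since 20 > 19, they cannot all fit.

No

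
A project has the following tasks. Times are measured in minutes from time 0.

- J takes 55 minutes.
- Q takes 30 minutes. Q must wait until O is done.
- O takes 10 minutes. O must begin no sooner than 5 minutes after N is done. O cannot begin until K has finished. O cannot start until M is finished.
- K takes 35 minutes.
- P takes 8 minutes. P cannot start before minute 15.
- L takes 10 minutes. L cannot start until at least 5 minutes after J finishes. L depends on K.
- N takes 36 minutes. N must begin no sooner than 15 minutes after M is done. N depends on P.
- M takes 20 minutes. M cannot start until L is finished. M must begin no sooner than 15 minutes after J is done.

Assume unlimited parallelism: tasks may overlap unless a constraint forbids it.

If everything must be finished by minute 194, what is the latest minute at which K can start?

33

Q has no dependents, so it just needs to finish by minute 194. Starting by 194 − 30 = minute 164 achieves that.
O has to be done before Q (must start by minute 164). That means finishing by minute 164, i.e. starting by 164 − 10 = minute 154.
N must finish before O (must start by minute 154, minus 5-minute gap → minute 149). With a 36-minute duration, N must start by 149 − 36 = minute 113.
M must finish in time for N (must start by minute 113, minus 15-minute gap → minute 98); O (must start by minute 154). The tightest is minute 98, so M must start by 98 − 20 = minute 78.
L has to be done before M (must start by minute 78). That means finishing by minute 78, i.e. starting by 78 − 10 = minute 68.
K has several dependents: L (must start by minute 68); O (must start by minute 154). The earliest of those limits is minute 68, so K must start by 68 − 35 = minute 33.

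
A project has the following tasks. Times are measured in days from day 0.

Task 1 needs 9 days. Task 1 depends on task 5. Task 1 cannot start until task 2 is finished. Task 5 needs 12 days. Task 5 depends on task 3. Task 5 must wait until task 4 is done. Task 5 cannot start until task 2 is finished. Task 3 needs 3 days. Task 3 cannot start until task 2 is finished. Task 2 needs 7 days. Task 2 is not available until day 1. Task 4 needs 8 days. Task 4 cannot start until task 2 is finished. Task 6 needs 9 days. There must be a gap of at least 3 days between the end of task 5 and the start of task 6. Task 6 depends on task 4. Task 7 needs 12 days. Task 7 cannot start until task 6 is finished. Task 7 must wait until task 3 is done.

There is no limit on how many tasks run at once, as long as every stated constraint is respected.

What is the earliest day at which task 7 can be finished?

52

Task 2 cannot begin until its own release at day 1. It runs from day 1 to 1 + 7 = day 8.
Task 4 cannot begin until task 2 (finishes day 8). It runs from day 8 to 8 + 8 = day 16.
After task 2 (finishes day 8), task 3 can start at day 8 and finishes at day 11.
Task 5 has to wait for task 3 (finishes day 11); task 4 (finishes day 16); task 2 (finishes day 8). The latest of these is day 16, so task 5 runs day 16 to 16 + 12 = day 28.
Task 6 has to wait for task 5 (finishes day 28, plus 3-day gap → day 31); task 4 (finishes day 16). The latest of these is day 31, so task 6 runs day 31 to 31 + 9 = day 40.
Task 7 has to wait for task 6 (finishes day 40); task 3 (finishes day 11). The latest of these is day 40, so task 7 runs day 40 to 40 + 12 = day 52.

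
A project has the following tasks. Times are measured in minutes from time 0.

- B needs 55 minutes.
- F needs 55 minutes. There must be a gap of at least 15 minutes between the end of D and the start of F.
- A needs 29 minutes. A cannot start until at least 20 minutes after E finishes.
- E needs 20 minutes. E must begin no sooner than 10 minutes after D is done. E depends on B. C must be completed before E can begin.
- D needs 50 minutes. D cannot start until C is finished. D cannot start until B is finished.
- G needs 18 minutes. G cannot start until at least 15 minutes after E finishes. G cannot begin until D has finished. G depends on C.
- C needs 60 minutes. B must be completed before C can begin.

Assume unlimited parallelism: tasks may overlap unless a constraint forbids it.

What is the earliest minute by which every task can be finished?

B has no prerequisites, so it starts at minute 0 and finishes at minute 55.
After B (finishes minute 55), C can start at minute 55 and finishes at minute 115.
For D: C (finishes minute 115); B (finishes minute 55). Taking the maximum gives a start of minute 115, and it finishes at 115 + 50 = minute 165.
F waits on D (finishes minute 165, plus 15-minute gap → minute 180), so it starts at minute 180 and finishes at 180 + 55 = minute 235.
E cannot start until D (finishes minute 165, plus 10-minute gap → minute 175); B (finishes minute 55); C (finishes minute 115). The controlling bound is minute 175, so E finishes at 175 + 20 = minute 195.
G needs all of E (finishes minute 195, plus 15-minute gap → minute 210); D (finishes minute 165); C (finishes minute 115). That puts its earliest start at minute 210; it finishes at 210 + 18 = minute 228.
A waits on E (finishes minute 195, plus 20-minute gap → minute 215), so it starts at minute 215 and finishes at 215 + 29 = minute 244.
All tasks are finished once the last one completes. Finish times: A at 244, B at 55, C at 115, D at 165, E at 195, F at 235, G at 228. The latest is minute 244.

244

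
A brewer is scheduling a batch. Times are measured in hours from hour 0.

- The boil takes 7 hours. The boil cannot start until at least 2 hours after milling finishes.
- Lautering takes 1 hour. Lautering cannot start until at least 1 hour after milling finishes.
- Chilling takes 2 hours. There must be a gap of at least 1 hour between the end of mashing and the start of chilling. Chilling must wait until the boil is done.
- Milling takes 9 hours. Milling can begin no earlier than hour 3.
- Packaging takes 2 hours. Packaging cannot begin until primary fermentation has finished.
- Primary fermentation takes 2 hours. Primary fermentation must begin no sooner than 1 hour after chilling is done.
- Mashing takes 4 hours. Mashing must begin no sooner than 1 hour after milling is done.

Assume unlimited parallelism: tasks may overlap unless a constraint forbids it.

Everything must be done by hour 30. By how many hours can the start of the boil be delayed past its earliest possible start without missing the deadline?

2

After its own release at hour 3, milling can start at hour 3 and finishes at hour 12.
After milling (finishes hour 12, plus 2-hour gap → hour 14), the boil can start at hour 14 and finishes at hour 21.

Working backward from the deadline:
Packaging has no dependents, so it just needs to finish by hour 30. Starting by 30 − 2 = hour 28 achieves that.
Primary fermentation must finish before packaging (must start by hour 28). With a 2-hour duration, primary fermentation must start by 28 − 2 = hour 26.
Chilling has to be done before primary fermentation (must start by hour 26, minus 1-hour gap → hour 25). That means finishing by hour 25, i.e. starting by 25 − 2 = hour 23.
The boil has to be done before chilling (must start by hour 23). That means finishing by hour 23, i.e. starting by 23 − 7 = hour 16.
So the boil can start as early as hour 14 and as late as hour 16, giving 16 − 14 = 2 hours of slack.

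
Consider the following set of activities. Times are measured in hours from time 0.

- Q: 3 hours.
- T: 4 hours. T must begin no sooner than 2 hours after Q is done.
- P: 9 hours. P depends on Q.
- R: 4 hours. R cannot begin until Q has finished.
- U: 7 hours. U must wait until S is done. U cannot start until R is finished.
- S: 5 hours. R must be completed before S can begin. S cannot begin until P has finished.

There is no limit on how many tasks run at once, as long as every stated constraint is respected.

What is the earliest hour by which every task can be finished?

24

Q has no prerequisites, so it starts at hour 0 and finishes at hour 3.
T waits on Q (finishes hour 3, plus 2-hour gap → hour 5), so it starts at hour 5 and finishes at 5 + 4 = hour 9.
After Q (finishes hour 3), R can start at hour 3 and finishes at hour 7.
P waits on Q (finishes hour 3), so it starts at hour 3 and finishes at 3 + 9 = hour 12.
S has to wait for R (finishes hour 7); P (finishes hour 12). The latest of these is hour 12, so S runs hour 12 to 12 + 5 = hour 17.
For U: S (finishes hour 17); R (finishes hour 7). Taking the maximum gives a start of hour 17, and it finishes at 17 + 7 = hour 24.
All tasks are finished once the last one completes. Finish times: P at 12, Q at 3, R at 7, S at 17, T at 9, U at 24. The latest is hour 24.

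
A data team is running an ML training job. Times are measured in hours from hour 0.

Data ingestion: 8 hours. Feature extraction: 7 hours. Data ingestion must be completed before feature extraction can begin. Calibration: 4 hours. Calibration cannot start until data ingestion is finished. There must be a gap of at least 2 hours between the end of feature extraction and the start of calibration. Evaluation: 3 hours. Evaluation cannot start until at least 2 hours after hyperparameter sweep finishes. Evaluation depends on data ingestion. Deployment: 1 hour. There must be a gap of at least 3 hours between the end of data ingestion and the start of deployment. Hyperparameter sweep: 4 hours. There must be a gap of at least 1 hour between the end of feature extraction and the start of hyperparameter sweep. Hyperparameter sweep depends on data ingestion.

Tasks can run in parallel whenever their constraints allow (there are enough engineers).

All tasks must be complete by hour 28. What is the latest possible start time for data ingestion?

To finish by hour 28, evaluation (duration 3) must start no later than hour 25.
Since evaluation (must start by hour 25, minus 2-hour gap → hour 23) depends on it, hyperparameter sweep must finish by hour 23. Backing off its 4-hour duration gives a latest start of hour 19.
Calibration has no dependents, so it just needs to finish by hour 28. Starting by 28 − 4 = hour 24 achieves that.
For feature extraction: hyperparameter sweep (must start by hour 19, minus 1-hour gap → hour 18); calibration (must start by hour 24, minus 2-hour gap → hour 22). The most restrictive is hour 18; with a 7-hour duration, feature extraction must start by hour 11.
Nothing follows deployment; the deadline of hour 28 is its only limit. It must start by 28 − 1 = hour 27.
For data ingestion: feature extraction (must start by hour 11); hyperparameter sweep (must start by hour 19); evaluation (must start by hour 25); calibration (must start by hour 24); deployment (must start by hour 27, minus 3-hour gap → hour 24). The most restrictive is hour 11; with an 8-hour duration, data ingestion must start by hour 3.

3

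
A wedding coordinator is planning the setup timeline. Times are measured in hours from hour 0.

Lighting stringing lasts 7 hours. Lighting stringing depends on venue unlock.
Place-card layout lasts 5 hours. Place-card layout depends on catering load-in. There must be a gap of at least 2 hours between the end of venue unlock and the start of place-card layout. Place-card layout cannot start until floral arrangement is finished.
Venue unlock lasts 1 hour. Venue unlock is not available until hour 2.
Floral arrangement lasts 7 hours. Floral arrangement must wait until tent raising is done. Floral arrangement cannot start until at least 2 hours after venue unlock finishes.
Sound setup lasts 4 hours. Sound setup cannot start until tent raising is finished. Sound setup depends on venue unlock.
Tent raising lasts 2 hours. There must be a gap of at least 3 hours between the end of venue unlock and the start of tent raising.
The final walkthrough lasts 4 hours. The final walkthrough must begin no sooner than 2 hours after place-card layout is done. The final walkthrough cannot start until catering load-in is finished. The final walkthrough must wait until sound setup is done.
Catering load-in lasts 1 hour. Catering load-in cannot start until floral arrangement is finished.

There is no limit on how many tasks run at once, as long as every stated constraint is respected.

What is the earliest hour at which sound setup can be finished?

After its own release at hour 2, venue unlock can start at hour 2 and finishes at hour 3.
Tent raising waits on venue unlock (finishes hour 3, plus 3-hour gap → hour 6), so it starts at hour 6 and finishes at 6 + 2 = hour 8.
Sound setup cannot start until tent raising (finishes hour 8); venue unlock (finishes hour 3). The controlling bound is hour 8, so sound setup finishes at 8 + 4 = hour 12.

12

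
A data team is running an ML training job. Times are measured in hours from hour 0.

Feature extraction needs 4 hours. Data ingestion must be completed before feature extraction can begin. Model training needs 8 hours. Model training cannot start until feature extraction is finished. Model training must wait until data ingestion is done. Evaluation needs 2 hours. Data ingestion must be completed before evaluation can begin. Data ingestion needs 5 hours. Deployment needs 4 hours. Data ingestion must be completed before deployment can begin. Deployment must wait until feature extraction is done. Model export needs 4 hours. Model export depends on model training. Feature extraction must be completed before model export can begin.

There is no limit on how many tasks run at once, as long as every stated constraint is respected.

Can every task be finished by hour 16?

Data ingestion can start immediately at hour 0; it finishes at hour 5.
Evaluation cannot begin until data ingestion (finishes hour 5). It runs from hour 5 to 5 + 2 = hour 7.
After data ingestion (finishes hour 5), feature extraction can start at hour 5 and finishes at hour 9.
Deployment has to wait for data ingestion (finishes hour 5); feature extraction (finishes hour 9). The latest of these is hour 9, so deployment runs hour 9 to 9 + 4 = hour 13.
For model training: feature extraction (finishes hour 9); data ingestion (finishes hour 5). Taking the maximum gives a start of hour 9, and it finishes at 9 + 8 = hour 17.
For model export: model training (finishes hour 17); feature extraction (finishes hour 9). Taking the maximum gives a start of hour 17, and it finishes at 17 + 4 = hour 21.
The earliest everything can be done is hour 21, which is after the deadline of 16, so it is not possible.

No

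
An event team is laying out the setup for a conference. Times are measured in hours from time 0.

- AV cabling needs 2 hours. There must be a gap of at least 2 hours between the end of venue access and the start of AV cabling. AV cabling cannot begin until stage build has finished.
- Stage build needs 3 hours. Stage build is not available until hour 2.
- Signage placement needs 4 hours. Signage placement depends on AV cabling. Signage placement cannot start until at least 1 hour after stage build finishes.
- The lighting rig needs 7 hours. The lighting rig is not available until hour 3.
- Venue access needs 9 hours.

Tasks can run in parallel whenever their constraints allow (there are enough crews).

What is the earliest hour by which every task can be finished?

17

The lighting rig waits on its own release at hour 3, so it starts at hour 3 and finishes at 3 + 7 = hour 10.
Stage build cannot begin until its own release at hour 2. It runs from hour 2 to 2 + 3 = hour 5.
Venue access can start immediately at hour 0; it finishes at hour 9.
AV cabling has to wait for venue access (finishes hour 9, plus 2-hour gap → hour 11); stage build (finishes hour 5). The latest of these is hour 11, so AV cabling runs hour 11 to 11 + 2 = hour 13.
Signage placement needs all of AV cabling (finishes hour 13); stage build (finishes hour 5, plus 1-hour gap → hour 6). That puts its earliest start at hour 13; it finishes at 13 + 4 = hour 17.
All tasks are finished once the last one completes. Finish times: Venue access at 9, Stage build at 5, The lighting rig at 10, AV cabling at 13, Signage placement at 17. The latest is hour 17.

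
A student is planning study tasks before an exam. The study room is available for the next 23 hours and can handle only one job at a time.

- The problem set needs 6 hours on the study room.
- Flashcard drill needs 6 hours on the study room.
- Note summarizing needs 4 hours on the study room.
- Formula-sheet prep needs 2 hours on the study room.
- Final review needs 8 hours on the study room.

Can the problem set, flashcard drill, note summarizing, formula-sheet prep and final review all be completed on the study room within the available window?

Running back to back, the jobs need 6 + 6 + 4 + 2 + 8 = 26 hours on the study room.
Since 26 > 23, they cannot all fit.

No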